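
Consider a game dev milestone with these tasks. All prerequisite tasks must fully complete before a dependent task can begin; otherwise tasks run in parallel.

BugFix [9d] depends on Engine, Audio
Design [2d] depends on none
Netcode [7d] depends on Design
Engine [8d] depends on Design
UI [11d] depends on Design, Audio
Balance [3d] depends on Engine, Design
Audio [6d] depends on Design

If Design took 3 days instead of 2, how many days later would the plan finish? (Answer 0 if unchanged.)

1

Baseline: Design→Engine→BugFix = 2+8+9 = 19 → 19 days.
Since Design is critical, the +1 change carries straight to that chain (now 20 days).
No other chain overtakes it, so the finish is 20 days.
Change in finish: 20 − 19 = +1 days.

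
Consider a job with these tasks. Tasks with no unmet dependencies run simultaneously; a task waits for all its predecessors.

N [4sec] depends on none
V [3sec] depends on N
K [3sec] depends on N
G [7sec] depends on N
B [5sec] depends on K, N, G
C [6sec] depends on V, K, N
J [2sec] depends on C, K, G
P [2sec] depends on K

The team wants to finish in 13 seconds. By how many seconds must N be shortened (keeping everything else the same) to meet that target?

Current finish: 16 seconds; target: 13.
N is on every critical path, so each second cut from N cuts the finish by one (this holds down to a finish of 13).
Need 16 − 13 = 3 seconds off N → N becomes 1 second, finish becomes 13.

3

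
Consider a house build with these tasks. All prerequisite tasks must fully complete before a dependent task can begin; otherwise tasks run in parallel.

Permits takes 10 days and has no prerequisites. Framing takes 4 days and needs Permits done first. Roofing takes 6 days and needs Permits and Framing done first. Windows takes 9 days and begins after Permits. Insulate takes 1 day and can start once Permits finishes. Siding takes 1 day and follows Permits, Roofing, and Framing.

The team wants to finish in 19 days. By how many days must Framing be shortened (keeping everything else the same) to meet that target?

2

Current finish: 21 days; target: 19.
Framing is on every critical path, so each day cut from Framing cuts the finish by one (this holds down to a finish of 19).
Need 21 − 19 = 2 days off Framing → Framing becomes 2 days, finish becomes 19.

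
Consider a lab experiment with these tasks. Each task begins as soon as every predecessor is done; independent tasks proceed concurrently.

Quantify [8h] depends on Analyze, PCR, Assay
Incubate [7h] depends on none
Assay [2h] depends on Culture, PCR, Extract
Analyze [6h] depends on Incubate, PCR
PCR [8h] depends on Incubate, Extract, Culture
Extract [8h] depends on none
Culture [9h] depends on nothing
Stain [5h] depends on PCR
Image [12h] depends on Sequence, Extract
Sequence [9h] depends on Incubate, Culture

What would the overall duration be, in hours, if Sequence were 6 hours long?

31

As given, the longest chain is Culture→PCR→Analyze→Quantify = 9+8+6+8 = 31, so the finish is 31 hours.
Sequence is off the critical path — its longest chain is 30 hours, giving 1 of slack.
The critical path is still Culture→PCR→Analyze→Quantify; finish is now 31 hours.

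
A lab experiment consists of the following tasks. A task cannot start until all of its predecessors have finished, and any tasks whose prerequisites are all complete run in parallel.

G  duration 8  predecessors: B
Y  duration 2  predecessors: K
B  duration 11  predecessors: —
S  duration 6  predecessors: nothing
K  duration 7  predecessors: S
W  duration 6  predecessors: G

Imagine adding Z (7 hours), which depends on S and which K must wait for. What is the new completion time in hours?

Originally the schedule takes 25 hours.
With Z inserted, K now waits for max(S, Z).
New critical path: B→G→W = 11+8+6 = 25 ⇒ 25 hours.

25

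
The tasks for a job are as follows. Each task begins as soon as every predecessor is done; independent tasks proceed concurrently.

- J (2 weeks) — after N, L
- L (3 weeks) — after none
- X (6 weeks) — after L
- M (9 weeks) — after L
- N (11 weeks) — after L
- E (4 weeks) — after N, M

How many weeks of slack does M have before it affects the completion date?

2

Critical path: L→N→E = 3+11+4 = 18, so the finish is 18 weeks.
Longest path through M: 16 weeks (earliest finish 12, latest finish 14).
Slack of M = 5 − 3 = 2 weeks.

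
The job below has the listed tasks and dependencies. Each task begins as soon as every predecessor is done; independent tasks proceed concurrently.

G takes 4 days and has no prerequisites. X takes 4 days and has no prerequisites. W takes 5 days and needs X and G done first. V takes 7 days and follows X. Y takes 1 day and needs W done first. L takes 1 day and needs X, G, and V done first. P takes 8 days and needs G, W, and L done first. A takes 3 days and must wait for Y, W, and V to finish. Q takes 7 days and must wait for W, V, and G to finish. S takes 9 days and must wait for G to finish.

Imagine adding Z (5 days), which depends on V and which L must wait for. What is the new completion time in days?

25

Originally the schedule takes 20 days.
With Z inserted, L now waits for max(X, G, V, Z).
New critical path: X→V→Z→L→P = 4+7+5+1+8 = 25 ⇒ 25 days.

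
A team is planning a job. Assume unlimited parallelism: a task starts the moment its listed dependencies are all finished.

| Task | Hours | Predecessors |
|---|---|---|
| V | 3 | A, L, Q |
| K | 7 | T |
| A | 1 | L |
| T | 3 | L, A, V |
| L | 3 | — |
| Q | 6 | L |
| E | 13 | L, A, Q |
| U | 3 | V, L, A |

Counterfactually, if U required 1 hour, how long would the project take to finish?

Baseline: L→Q→V→T→K = 3+6+3+3+7 = 22 → 22 hours.
U has 7 hours of float (longest path through it is 15).
No other chain overtakes it, so the finish is 22 hours.

22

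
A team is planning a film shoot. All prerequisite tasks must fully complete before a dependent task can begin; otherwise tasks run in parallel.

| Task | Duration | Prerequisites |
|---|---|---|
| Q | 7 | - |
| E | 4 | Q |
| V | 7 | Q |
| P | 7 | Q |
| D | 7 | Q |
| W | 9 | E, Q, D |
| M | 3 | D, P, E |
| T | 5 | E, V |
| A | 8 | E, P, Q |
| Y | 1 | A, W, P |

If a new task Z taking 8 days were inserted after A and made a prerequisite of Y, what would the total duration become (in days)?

Originally the job takes 24 days.
With Z inserted, Y now waits for max(A, W, P, Z).
New critical path: Q→P→A→Z→Y = 7+7+8+8+1 = 31 ⇒ 31 days.

31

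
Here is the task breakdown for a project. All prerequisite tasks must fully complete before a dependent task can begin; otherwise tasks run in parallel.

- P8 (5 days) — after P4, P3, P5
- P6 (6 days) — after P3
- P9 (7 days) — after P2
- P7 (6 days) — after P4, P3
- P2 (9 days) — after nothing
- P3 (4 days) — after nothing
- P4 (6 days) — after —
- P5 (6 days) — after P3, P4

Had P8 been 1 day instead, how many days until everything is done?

Baseline: P4→P5→P8 = 6+6+5 = 17 → 17 days.
P8 is on the critical path; changing it to 1 makes that path 13 days.
Now P2→P9 = 9+7 = 16 is longest, so the finish becomes 16 days.

16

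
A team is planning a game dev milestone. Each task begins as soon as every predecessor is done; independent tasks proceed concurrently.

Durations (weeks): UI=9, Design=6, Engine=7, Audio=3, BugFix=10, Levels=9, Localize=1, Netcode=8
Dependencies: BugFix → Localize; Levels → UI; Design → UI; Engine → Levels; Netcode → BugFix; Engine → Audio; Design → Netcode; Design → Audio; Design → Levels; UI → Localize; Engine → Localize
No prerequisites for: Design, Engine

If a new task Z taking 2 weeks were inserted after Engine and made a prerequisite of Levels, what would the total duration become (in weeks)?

28

Originally the plan takes 26 weeks.
With Z inserted, Levels now waits for max(Engine, Design, Z).
New critical path: Engine→Z→Levels→UI→Localize = 7+2+9+9+1 = 28 ⇒ 28 weeks.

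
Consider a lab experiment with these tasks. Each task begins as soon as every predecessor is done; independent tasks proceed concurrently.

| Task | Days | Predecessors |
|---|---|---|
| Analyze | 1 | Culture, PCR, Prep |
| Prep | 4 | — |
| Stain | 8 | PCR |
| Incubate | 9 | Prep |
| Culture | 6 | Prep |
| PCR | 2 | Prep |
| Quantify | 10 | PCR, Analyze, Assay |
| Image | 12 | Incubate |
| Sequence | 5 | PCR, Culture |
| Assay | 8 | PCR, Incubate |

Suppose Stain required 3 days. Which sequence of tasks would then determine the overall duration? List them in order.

Prep, Incubate, Assay, Quantify

The binding path is Prep→Incubate→Assay→Quantify = 4+9+8+10 = 31; finish at 31 days.
Stain is off the critical path — its longest chain is 14 days, giving 17 of slack.
That remains the longest chain; total 31 days.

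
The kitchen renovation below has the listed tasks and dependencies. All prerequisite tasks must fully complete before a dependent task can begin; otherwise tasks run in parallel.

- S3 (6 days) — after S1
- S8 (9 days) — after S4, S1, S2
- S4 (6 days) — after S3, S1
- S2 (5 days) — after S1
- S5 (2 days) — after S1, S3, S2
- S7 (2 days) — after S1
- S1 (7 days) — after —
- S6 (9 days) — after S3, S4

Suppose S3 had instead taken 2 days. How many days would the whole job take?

24

Baseline: S1→S3→S4→S6 = 7+6+6+9 = 28 → 28 days.
S3 is on the critical path; changing it to 2 makes that path 24 days.
The critical path is still S1→S3→S4→S6; finish is now 24 days.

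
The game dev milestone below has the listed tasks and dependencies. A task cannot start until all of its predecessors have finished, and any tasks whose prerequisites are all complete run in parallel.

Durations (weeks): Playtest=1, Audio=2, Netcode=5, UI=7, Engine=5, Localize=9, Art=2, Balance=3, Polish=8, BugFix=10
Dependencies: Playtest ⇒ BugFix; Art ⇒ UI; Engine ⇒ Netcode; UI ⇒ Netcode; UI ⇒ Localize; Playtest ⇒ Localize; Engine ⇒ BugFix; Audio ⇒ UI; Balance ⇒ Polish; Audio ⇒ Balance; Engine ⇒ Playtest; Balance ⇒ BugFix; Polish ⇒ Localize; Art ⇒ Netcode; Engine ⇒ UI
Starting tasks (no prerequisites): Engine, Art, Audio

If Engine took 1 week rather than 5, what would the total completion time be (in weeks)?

22

The binding path is Audio→Balance→Polish→Localize = 2+3+8+9 = 22; finish at 22 weeks.
The longest path through Engine is only 21 weeks, so Engine has float 1.
The critical path is still Audio→Balance→Polish→Localize; finish is now 22 weeks.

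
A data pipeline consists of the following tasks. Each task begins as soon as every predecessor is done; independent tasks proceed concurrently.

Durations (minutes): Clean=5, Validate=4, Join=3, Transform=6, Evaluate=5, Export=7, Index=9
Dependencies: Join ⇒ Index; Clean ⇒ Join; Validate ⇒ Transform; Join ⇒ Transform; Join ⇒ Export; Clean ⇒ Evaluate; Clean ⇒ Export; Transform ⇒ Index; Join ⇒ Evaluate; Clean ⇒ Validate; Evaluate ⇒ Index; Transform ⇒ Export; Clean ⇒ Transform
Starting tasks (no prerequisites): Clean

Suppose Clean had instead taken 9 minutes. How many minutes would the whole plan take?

Baseline: Clean→Validate→Transform→Index = 5+4+6+9 = 24 → 24 minutes.
Clean lies on that path, so at 9 minutes the path becomes 28 minutes.
The critical path is still Clean→Validate→Transform→Index; finish is now 28 minutes.

28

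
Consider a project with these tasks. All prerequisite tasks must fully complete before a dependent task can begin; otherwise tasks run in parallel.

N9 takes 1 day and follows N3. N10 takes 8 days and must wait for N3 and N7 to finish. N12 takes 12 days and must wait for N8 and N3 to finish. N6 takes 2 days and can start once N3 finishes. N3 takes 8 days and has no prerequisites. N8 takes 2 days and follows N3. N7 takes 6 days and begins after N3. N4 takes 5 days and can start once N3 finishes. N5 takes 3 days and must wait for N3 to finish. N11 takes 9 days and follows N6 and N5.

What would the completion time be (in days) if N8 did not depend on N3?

Original critical path: N3→N7→N10 = 8+6+8 = 22 ⇒ 22 days.
Without N3→N8, N8's earliest start moves from 8 to 0.
The longest chain is now N3→N7→N10 = 8+6+8 = 22, so the job takes 22 days.

22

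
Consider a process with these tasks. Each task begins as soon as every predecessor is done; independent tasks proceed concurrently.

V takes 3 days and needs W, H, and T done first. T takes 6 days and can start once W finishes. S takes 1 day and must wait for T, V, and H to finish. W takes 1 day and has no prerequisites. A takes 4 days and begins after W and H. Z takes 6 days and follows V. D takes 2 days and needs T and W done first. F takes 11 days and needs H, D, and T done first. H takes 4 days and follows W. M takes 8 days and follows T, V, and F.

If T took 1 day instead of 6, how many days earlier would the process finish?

Actual critical path: W→T→D→F→M = 1+6+2+11+8 = 28 ⇒ 28 days.
Since T is critical, the -5 change carries straight to that chain (now 23 days).
The binding chain switches to W→H→F→M = 1+4+11+8 = 24; finish 24 days.
Change in finish: 24 − 28 = -4 days.

4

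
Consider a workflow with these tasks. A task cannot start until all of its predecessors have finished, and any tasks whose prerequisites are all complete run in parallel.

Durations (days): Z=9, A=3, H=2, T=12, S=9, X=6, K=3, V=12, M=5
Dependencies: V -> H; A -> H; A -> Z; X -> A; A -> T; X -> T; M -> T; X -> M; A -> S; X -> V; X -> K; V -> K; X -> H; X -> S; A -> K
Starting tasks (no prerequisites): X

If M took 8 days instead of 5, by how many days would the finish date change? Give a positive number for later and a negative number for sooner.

3

As given, the longest chain is X→M→T = 6+5+12 = 23, so the finish is 23 days.
Since M is critical, the +3 change carries straight to that chain (now 26 days).
The critical path is still X→M→T; finish is now 26 days.
Change in finish: 26 − 23 = +3 days.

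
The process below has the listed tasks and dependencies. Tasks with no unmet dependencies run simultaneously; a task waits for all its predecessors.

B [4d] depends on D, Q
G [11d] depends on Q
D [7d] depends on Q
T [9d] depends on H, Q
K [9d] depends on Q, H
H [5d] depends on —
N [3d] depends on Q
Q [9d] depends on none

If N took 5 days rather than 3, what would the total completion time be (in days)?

As given, the longest chain is Q→D→B = 9+7+4 = 20, so the finish is 20 days.
The longest path through N is only 12 days, so N has float 8.
No other chain overtakes it, so the finish is 20 days.

20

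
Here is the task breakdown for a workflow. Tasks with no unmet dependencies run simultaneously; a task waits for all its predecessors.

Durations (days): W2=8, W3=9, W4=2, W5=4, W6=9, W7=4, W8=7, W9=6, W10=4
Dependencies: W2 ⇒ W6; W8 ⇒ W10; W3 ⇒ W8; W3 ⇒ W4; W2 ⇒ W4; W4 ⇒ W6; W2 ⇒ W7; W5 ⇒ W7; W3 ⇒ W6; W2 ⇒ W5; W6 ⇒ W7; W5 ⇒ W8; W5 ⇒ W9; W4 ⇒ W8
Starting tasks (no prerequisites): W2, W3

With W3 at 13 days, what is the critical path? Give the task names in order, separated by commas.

As given, the longest chain is W3→W4→W6→W7 = 9+2+9+4 = 24, so the finish is 24 days.
W3 is on the critical path; changing it to 13 makes that path 28 days.
That remains the longest chain; total 28 days.

W3, W4, W6, W7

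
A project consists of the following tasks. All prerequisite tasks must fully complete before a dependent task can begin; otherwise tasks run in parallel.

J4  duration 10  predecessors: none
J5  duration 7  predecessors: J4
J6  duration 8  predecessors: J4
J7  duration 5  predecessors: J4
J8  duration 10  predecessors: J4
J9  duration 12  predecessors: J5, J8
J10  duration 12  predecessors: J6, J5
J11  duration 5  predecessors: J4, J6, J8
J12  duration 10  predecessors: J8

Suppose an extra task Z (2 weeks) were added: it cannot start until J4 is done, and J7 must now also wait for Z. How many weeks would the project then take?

32

Originally the project takes 32 weeks.
With Z inserted, J7 now waits for max(J4, Z).
New critical path: J4→J8→J9 = 10+10+12 = 32 ⇒ 32 weeks.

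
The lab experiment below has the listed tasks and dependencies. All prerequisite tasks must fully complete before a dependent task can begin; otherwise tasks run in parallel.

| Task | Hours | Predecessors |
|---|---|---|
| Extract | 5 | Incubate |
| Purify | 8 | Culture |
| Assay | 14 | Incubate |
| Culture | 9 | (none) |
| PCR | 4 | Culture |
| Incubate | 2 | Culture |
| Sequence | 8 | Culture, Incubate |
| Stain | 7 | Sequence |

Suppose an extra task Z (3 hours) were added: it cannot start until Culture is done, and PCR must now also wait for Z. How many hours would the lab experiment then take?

Originally the lab experiment takes 26 hours.
With Z inserted, PCR now waits for max(Culture, Z).
New critical path: Culture→Incubate→Sequence→Stain = 9+2+8+7 = 26 ⇒ 26 hours.

26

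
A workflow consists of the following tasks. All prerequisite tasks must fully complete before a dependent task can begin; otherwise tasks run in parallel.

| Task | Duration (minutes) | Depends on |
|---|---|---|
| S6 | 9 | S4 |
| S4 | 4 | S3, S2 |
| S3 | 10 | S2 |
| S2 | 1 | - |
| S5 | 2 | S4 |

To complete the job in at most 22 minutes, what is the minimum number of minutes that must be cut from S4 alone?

Current finish: 24 minutes; target: 22.
S4 is on every critical path, so each minute cut from S4 cuts the finish by one (this holds down to a finish of 21).
Need 24 − 22 = 2 minutes off S4 → S4 becomes 2 minutes, finish becomes 22.

2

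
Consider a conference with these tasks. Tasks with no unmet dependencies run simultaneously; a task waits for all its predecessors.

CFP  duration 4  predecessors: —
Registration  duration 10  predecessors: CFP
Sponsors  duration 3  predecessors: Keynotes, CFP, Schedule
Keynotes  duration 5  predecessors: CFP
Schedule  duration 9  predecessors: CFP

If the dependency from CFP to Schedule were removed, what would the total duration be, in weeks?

14

Before: longest chain CFP→Schedule→Sponsors = 4+9+3 = 16, finish 16.
Without CFP→Schedule, Schedule's earliest start moves from 4 to 0.
New critical path: CFP→Registration = 4+10 = 14 ⇒ 14 weeks.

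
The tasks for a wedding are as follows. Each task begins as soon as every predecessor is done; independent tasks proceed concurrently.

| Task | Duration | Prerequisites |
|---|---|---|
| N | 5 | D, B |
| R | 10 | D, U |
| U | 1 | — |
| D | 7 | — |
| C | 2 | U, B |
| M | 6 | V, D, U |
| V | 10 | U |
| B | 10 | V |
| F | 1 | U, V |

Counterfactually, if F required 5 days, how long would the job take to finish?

The binding path is U→V→B→N = 1+10+10+5 = 26; finish at 26 days.
F has 14 days of float (longest path through it is 12).
No other chain overtakes it, so the finish is 26 days.

26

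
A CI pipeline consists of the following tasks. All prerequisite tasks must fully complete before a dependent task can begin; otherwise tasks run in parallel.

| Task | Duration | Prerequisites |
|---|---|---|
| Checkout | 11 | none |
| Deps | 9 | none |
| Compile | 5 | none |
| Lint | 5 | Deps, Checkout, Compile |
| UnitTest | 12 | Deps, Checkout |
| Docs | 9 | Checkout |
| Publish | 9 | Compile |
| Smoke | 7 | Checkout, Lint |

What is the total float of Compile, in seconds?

6

The longest chain is Checkout→Lint→Smoke = 11+5+7 = 23; overall finish 23 seconds.
The longest chain containing Compile totals 17 seconds.
So Compile can slip 11 − 5 = 6 seconds.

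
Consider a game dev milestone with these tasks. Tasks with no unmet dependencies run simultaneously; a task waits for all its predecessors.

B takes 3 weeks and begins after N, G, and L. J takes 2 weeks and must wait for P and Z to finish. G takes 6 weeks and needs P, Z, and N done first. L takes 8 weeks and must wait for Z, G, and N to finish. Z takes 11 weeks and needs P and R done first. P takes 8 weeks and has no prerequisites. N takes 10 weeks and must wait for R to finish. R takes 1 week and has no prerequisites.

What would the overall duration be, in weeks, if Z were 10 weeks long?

Actual critical path: P→Z→G→L→B = 8+11+6+8+3 = 36 ⇒ 36 weeks.
Z is on the critical path; changing it to 10 makes that path 35 weeks.
The critical path is still P→Z→G→L→B; finish is now 35 weeks.

35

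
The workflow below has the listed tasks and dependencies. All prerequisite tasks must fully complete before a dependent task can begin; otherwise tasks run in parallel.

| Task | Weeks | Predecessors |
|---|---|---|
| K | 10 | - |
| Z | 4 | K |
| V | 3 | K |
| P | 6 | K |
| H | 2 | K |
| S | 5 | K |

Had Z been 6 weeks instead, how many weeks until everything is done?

16

Critical path before the change: K→P = 10+6 = 16 giving 16 weeks.
Z is off the critical path — its longest chain is 14 weeks, giving 2 of slack.
New critical path: K→Z = 10+6 = 16 ⇒ 16 weeks.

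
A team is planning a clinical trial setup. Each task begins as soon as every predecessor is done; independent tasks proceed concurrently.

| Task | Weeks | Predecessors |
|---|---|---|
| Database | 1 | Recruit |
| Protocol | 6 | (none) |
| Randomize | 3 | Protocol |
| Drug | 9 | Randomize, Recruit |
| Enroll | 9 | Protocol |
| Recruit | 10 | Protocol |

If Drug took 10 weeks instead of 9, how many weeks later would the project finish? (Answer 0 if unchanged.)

The binding path is Protocol→Recruit→Drug = 6+10+9 = 25; finish at 25 weeks.
Drug lies on that path, so at 10 weeks the path becomes 26 weeks.
No other chain overtakes it, so the finish is 26 weeks.
Change in finish: 26 − 25 = +1 weeks.

1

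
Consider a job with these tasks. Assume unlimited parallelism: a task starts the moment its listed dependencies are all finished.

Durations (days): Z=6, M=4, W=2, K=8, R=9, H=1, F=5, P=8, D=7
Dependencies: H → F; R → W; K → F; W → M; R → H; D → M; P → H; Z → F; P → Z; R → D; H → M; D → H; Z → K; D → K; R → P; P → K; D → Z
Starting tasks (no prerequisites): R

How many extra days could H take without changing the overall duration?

Critical path: R→P→Z→K→F = 9+8+6+8+5 = 36, so the finish is 36 days.
Longest path through H: 23 days (earliest finish 18, latest finish 31).
So H can slip 31 − 18 = 13 days.

13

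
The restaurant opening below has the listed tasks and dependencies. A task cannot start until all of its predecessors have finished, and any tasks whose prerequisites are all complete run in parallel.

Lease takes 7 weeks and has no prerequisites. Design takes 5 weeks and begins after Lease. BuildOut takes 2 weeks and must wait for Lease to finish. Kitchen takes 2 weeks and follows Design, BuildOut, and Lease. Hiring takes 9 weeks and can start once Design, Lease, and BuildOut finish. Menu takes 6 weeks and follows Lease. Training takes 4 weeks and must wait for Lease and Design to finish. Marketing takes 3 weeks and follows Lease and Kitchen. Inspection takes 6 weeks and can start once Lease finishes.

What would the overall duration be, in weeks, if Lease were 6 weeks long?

20

Critical path before the change: Lease→Design→Hiring = 7+5+9 = 21 giving 21 weeks.
Lease lies on that path, so at 6 weeks the path becomes 20 weeks.
No other chain overtakes it, so the finish is 20 weeks.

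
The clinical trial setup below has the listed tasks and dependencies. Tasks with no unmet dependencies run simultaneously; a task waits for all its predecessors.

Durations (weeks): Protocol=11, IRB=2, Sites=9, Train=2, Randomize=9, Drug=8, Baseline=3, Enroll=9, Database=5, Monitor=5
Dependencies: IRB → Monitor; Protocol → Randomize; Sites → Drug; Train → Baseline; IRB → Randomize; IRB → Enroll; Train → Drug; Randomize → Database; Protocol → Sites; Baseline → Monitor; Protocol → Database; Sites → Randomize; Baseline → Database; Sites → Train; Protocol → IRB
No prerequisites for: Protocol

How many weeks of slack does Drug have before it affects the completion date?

Protocol→Sites→Randomize→Database = 11+9+9+5 = 34 sets the makespan at 34 weeks.
The longest chain containing Drug totals 30 weeks.
Slack of Drug = 26 − 22 = 4 weeks.

4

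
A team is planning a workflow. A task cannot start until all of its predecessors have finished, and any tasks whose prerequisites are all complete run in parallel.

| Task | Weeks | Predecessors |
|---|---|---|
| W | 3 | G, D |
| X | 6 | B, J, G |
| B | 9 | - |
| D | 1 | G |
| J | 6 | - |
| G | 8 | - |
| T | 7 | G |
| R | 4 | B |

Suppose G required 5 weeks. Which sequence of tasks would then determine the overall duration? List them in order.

B, X

Baseline: G→T = 8+7 = 15 → 15 weeks.
G is on the critical path; changing it to 5 makes that path 12 weeks.
New critical path: B→X = 9+6 = 15 ⇒ 15 weeks.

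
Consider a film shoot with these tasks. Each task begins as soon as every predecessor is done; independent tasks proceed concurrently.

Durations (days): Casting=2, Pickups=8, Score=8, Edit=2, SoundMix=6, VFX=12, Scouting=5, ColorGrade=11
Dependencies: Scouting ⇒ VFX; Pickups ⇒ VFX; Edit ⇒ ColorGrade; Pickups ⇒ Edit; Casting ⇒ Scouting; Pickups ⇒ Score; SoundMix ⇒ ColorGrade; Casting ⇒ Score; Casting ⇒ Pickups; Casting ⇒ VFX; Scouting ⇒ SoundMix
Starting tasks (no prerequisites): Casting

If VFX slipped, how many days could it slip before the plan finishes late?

2

The longest chain is Casting→Scouting→SoundMix→ColorGrade = 2+5+6+11 = 24; overall finish 24 days.
VFX finishes as early as 22 and must finish by 24.
Slack of VFX = 12 − 10 = 2 days.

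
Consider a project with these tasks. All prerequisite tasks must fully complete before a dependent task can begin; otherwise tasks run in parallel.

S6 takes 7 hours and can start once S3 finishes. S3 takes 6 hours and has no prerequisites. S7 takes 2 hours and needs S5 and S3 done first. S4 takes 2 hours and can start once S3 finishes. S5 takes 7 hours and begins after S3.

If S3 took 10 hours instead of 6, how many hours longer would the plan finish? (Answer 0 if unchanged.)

The binding path is S3→S5→S7 = 6+7+2 = 15; finish at 15 hours.
S3 is on the critical path; changing it to 10 makes that path 19 hours.
No other chain overtakes it, so the finish is 19 hours.
Change in finish: 19 − 15 = +4 hours.

4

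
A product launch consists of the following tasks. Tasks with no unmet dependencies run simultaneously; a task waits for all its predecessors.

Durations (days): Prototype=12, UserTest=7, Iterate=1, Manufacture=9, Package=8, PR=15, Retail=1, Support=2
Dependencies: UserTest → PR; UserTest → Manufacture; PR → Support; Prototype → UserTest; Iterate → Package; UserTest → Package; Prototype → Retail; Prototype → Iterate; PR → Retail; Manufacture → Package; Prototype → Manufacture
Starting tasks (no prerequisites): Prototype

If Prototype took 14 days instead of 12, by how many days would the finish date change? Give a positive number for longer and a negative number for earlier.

2

Actual critical path: Prototype→UserTest→Manufacture→Package = 12+7+9+8 = 36 ⇒ 36 days.
Since Prototype is critical, the +2 change carries straight to that chain (now 38 days).
The critical path is still Prototype→UserTest→Manufacture→Package; finish is now 38 days.
Change in finish: 38 − 36 = +2 days.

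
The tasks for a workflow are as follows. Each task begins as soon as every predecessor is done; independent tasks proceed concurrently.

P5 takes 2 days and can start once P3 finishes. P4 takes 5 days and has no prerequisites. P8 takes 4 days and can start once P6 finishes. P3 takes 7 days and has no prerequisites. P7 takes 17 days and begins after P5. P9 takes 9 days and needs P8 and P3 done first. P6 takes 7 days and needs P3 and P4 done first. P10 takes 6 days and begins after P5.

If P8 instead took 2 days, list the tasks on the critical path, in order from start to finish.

P3, P5, P7

Actual critical path: P3→P6→P8→P9 = 7+7+4+9 = 27 ⇒ 27 days.
P8 lies on that path, so at 2 days the path becomes 25 days.
The binding chain switches to P3→P5→P7 = 7+2+17 = 26; finish 26 days.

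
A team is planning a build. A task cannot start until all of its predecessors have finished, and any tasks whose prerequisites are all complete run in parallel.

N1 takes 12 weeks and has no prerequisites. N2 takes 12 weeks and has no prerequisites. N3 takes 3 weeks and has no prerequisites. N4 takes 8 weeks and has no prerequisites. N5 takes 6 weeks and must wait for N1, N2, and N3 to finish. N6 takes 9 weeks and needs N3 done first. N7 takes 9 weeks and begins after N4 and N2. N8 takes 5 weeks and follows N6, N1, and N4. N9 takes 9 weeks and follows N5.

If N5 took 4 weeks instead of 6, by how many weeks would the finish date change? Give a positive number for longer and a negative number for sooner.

-2

Critical path before the change: N1→N5→N9 = 12+6+9 = 27 giving 27 weeks.
Since N5 is critical, the -2 change carries straight to that chain (now 25 weeks).
No other chain overtakes it, so the finish is 25 weeks.
Change in finish: 25 − 27 = -2 weeks.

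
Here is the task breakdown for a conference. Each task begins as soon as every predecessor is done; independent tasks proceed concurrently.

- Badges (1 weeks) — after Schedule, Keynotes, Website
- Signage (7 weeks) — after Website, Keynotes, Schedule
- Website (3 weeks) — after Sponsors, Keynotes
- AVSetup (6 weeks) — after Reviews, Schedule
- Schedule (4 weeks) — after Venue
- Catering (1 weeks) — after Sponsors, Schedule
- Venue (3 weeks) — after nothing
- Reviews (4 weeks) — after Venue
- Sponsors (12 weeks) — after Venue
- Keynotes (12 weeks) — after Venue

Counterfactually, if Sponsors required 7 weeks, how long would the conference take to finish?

Actual critical path: Venue→Sponsors→Website→Signage = 3+12+3+7 = 25 ⇒ 25 weeks.
Sponsors is on the critical path; changing it to 7 makes that path 20 weeks.
Now Venue→Keynotes→Website→Signage = 3+12+3+7 = 25 is longest, so the finish becomes 25 weeks.

25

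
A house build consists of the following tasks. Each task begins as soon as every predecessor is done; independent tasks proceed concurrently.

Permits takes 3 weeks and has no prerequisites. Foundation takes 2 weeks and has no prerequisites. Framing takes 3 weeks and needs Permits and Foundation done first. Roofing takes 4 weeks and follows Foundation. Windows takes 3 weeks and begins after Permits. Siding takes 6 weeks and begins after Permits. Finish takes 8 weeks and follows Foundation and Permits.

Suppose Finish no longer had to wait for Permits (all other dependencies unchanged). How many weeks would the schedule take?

With the dependency in place, Permits→Finish = 3+8 = 11 sets the finish at 11 weeks.
Without Permits→Finish, Finish's earliest start moves from 3 to 2.
After: Foundation→Finish = 2+8 = 10 → 10 weeks.

10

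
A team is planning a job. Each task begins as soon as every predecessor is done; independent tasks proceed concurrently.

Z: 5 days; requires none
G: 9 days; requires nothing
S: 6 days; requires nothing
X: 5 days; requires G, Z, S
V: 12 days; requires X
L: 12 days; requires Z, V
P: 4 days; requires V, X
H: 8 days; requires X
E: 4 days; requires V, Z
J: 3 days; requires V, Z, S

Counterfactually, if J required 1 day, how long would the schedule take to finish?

As given, the longest chain is G→X→V→L = 9+5+12+12 = 38, so the finish is 38 days.
The longest path through J is only 29 days, so J has float 9.
No other chain overtakes it, so the finish is 38 days.

38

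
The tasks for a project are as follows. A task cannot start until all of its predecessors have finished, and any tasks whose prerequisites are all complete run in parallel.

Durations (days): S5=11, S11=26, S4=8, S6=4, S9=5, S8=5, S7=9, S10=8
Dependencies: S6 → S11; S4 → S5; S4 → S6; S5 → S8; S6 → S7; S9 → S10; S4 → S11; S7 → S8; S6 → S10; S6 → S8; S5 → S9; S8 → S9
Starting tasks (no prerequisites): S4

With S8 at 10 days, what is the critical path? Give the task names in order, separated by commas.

S4, S6, S7, S8, S9, S10

As given, the longest chain is S4→S6→S7→S8→S9→S10 = 8+4+9+5+5+8 = 39, so the finish is 39 days.
S8 lies on that path, so at 10 days the path becomes 44 days.
The critical path is still S4→S6→S7→S8→S9→S10; finish is now 44 days.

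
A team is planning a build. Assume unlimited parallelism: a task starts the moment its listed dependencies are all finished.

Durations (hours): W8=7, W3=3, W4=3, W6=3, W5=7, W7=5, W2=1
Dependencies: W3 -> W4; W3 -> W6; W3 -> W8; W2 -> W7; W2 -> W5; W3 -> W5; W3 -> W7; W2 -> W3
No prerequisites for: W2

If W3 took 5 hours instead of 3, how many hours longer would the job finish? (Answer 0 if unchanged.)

Critical path before the change: W2→W3→W5 = 1+3+7 = 11 giving 11 hours.
W3 is on the critical path; changing it to 5 makes that path 13 hours.
That remains the longest chain; total 13 hours.
Change in finish: 13 − 11 = +2 hours.

2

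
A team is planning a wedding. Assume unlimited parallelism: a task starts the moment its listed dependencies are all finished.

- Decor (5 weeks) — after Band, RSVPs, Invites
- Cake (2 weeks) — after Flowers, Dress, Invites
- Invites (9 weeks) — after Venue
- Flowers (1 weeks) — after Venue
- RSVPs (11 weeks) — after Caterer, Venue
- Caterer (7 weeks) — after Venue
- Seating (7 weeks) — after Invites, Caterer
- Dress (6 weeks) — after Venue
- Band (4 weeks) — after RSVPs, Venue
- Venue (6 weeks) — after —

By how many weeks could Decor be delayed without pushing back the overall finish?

0

Venue→Caterer→RSVPs→Band→Decor = 6+7+11+4+5 = 33 sets the makespan at 33 weeks.
Decor finishes as early as 33 and must finish by 33.
Float = 33 − 33 = 0.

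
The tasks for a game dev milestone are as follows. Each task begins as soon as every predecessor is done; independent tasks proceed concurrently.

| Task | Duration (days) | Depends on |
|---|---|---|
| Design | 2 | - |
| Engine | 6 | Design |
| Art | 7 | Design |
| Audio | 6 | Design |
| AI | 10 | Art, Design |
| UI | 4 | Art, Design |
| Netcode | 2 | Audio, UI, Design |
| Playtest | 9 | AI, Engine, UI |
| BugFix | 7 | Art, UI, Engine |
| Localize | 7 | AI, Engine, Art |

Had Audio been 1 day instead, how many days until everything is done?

28

The binding path is Design→Art→AI→Playtest = 2+7+10+9 = 28; finish at 28 days.
The longest path through Audio is only 10 days, so Audio has float 18.
No other chain overtakes it, so the finish is 28 days.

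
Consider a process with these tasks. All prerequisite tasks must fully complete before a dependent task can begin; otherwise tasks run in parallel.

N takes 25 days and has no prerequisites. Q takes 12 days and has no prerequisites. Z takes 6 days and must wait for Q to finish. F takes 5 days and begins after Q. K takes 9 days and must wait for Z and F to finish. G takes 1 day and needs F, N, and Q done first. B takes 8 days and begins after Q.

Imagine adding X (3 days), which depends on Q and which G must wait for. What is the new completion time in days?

27

Originally the schedule takes 27 days.
With X inserted, G now waits for max(F, N, Q, X).
New critical path: Q→Z→K = 12+6+9 = 27 ⇒ 27 days.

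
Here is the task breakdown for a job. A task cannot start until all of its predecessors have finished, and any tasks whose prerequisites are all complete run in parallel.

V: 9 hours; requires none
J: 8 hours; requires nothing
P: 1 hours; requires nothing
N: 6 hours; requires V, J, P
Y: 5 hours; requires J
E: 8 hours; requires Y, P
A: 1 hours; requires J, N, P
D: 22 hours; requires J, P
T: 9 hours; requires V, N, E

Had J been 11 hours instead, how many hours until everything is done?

Critical path before the change: J→Y→E→T = 8+5+8+9 = 30 giving 30 hours.
J is on the critical path; changing it to 11 makes that path 33 hours.
The critical path is still J→Y→E→T; finish is now 33 hours.

33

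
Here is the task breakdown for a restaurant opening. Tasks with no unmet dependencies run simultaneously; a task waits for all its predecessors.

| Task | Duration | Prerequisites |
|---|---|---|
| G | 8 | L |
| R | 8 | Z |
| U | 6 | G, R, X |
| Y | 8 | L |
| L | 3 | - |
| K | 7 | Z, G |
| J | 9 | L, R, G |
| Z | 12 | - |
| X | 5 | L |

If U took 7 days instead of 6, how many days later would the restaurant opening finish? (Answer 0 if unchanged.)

Baseline: Z→R→J = 12+8+9 = 29 → 29 days.
U has 3 days of float (longest path through it is 26).
No other chain overtakes it, so the finish is 29 days.
Change in finish: 29 − 29 = +0 days.

0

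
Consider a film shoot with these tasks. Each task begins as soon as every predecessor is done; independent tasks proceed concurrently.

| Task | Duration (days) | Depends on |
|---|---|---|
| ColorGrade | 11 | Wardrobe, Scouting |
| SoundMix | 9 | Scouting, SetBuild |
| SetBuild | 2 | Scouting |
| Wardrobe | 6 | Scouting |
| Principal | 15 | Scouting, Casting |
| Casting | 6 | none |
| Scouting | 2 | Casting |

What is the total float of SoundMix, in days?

6

The longest chain is Casting→Scouting→Wardrobe→ColorGrade = 6+2+6+11 = 25; overall finish 25 days.
The longest chain containing SoundMix totals 19 days.
So SoundMix can slip 25 − 19 = 6 days.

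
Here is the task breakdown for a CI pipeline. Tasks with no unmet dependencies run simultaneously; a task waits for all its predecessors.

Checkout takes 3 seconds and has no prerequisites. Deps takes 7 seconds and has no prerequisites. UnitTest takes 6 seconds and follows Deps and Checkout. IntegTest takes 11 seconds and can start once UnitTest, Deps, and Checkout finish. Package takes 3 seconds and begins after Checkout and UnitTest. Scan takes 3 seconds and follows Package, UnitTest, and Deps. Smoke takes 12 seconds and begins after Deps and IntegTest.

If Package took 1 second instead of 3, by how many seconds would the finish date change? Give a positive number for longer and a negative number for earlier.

0

As given, the longest chain is Deps→UnitTest→IntegTest→Smoke = 7+6+11+12 = 36, so the finish is 36 seconds.
The longest path through Package is only 19 seconds, so Package has float 17.
The critical path is still Deps→UnitTest→IntegTest→Smoke; finish is now 36 seconds.
Change in finish: 36 − 36 = +0 seconds.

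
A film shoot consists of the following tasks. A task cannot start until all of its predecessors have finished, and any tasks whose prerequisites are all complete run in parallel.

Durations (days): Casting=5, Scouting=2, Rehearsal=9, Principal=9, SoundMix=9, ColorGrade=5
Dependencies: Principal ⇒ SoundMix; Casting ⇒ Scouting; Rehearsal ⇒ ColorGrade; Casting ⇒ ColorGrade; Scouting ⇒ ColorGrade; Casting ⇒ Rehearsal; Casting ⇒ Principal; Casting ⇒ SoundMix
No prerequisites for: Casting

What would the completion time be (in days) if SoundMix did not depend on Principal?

19

With the dependency in place, Casting→Principal→SoundMix = 5+9+9 = 23 sets the finish at 23 days.
Without Principal→SoundMix, SoundMix's earliest start moves from 14 to 5.
The longest chain is now Casting→Rehearsal→ColorGrade = 5+9+5 = 19, so the schedule takes 19 days.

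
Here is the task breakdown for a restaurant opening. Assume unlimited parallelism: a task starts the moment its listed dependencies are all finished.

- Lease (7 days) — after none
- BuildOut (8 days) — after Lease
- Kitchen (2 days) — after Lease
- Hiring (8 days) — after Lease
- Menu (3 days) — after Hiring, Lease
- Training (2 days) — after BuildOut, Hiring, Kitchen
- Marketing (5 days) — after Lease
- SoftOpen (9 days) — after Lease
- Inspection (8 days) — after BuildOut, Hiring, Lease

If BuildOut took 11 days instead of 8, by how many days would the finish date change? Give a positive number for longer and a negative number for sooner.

3

Actual critical path: Lease→BuildOut→Inspection = 7+8+8 = 23 ⇒ 23 days.
BuildOut is on the critical path; changing it to 11 makes that path 26 days.
No other chain overtakes it, so the finish is 26 days.
Change in finish: 26 − 23 = +3 days.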